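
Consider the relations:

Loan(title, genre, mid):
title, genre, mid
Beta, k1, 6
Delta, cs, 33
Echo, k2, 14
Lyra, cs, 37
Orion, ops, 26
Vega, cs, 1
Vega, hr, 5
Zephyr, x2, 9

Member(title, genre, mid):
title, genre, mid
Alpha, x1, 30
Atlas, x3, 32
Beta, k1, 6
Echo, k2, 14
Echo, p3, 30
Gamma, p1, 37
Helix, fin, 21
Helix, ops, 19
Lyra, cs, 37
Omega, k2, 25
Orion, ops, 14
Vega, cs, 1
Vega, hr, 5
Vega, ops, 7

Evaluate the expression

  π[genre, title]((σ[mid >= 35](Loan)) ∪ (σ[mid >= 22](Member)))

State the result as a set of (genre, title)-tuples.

Selection mid >= 35: {(Lyra, cs, 37)}
Selection mid >= 22: {(Alpha, x1, 30), (Atlas, x3, 32), (Echo, p3, 30), (Gamma, p1, 37), (Lyra, cs, 37), (Omega, k2, 25)}
Set union of the two operands is {(Alpha, x1, 30), (Atlas, x3, 32), (Echo, p3, 30), (Gamma, p1, 37), (Lyra, cs, 37), (Omega, k2, 25)}.
π[genre, title]: project onto (genre, title) → {(cs, Lyra), (k2, Omega), (p1, Gamma), (p3, Echo), (x1, Alpha), (x3, Atlas)}

{(cs, Lyra), (k2, Omega), (p1, Gamma), (p3, Echo), (x1, Alpha), (x3, Atlas)}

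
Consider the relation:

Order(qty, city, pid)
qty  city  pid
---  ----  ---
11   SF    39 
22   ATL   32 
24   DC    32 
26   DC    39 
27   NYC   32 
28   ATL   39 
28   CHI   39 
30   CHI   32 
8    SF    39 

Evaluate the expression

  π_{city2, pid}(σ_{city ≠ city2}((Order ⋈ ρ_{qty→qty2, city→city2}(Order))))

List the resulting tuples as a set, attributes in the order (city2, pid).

{(ATL, 32), (ATL, 39), (CHI, 32), (CHI, 39), (DC, 32), (DC, 39), (NYC, 32), (SF, 39)}

ρ[qty→qty2, city→city2]: schema becomes (qty2, city2, pid); tuples unchanged.
Natural join on pid: {(11, SF, 39, 11, SF), (11, SF, 39, 26, DC), (11, SF, 39, 28, ATL), (11, SF, 39, 28, CHI), (11, SF, 39, 8, SF), (22, ATL, 32, 22, ATL), (22, ATL, 32, 24, DC), (22, ATL, 32, 27, NYC), (22, ATL, 32, 30, CHI), (24, DC, 32, 22, ATL), (24, DC, 32, 24, DC), (24, DC, 32, 27, NYC), (24, DC, 32, 30, CHI), (26, DC, 39, 11, SF), (26, DC, 39, 26, DC), (26, DC, 39, 28, ATL), (26, DC, 39, 28, CHI), (26, DC, 39, 8, SF), (27, NYC, 32, 22, ATL), (27, NYC, 32, 24, DC), (27, NYC, 32, 27, NYC), (27, NYC, 32, 30, CHI), (28, ATL, 39, 11, SF), (28, ATL, 39, 26, DC), (28, ATL, 39, 28, ATL), (28, ATL, 39, 28, CHI), (28, ATL, 39, 8, SF), (28, CHI, 39, 11, SF), (28, CHI, 39, 26, DC), (28, CHI, 39, 28, ATL), (28, CHI, 39, 28, CHI), (28, CHI, 39, 8, SF), (30, CHI, 32, 22, ATL), (30, CHI, 32, 24, DC), (30, CHI, 32, 27, NYC), (30, CHI, 32, 30, CHI), (8, SF, 39, 11, SF), (8, SF, 39, 26, DC), (8, SF, 39, 28, ATL), (8, SF, 39, 28, CHI), (8, SF, 39, 8, SF)}
Filtering on city ≠ city2 leaves {(11, SF, 39, 26, DC), (11, SF, 39, 28, ATL), (11, SF, 39, 28, CHI), (22, ATL, 32, 24, DC), (22, ATL, 32, 27, NYC), (22, ATL, 32, 30, CHI), (24, DC, 32, 22, ATL), (24, DC, 32, 27, NYC), (24, DC, 32, 30, CHI), (26, DC, 39, 11, SF), (26, DC, 39, 28, ATL), (26, DC, 39, 28, CHI), (26, DC, 39, 8, SF), (27, NYC, 32, 22, ATL), (27, NYC, 32, 24, DC), (27, NYC, 32, 30, CHI), (28, ATL, 39, 11, SF), (28, ATL, 39, 26, DC), (28, ATL, 39, 28, CHI), (28, ATL, 39, 8, SF), (28, CHI, 39, 11, SF), (28, CHI, 39, 26, DC), (28, CHI, 39, 28, ATL), (28, CHI, 39, 8, SF), (30, CHI, 32, 22, ATL), (30, CHI, 32, 24, DC), (30, CHI, 32, 27, NYC), (8, SF, 39, 26, DC), (8, SF, 39, 28, ATL), (8, SF, 39, 28, CHI)}.
π[city2, pid]: project onto (city2, pid) (22 duplicate(s) eliminated) → {(ATL, 32), (ATL, 39), (CHI, 32), (CHI, 39), (DC, 32), (DC, 39), (NYC, 32), (SF, 39)}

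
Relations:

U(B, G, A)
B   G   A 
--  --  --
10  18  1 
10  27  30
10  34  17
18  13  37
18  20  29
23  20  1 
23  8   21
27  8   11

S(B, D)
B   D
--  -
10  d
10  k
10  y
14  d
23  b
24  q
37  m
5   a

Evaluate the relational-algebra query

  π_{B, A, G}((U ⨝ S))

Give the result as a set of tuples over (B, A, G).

{(10, 1, 18), (10, 17, 34), (10, 30, 27), (23, 1, 20), (23, 21, 8)}

Joining U and S on B yields {(10, 18, 1, d), (10, 18, 1, k), (10, 18, 1, y), (10, 27, 30, d), (10, 27, 30, k), (10, 27, 30, y), (10, 34, 17, d), (10, 34, 17, k), (10, 34, 17, y), (23, 20, 1, b), (23, 8, 21, b)}.
Projecting to B, A, G (6 duplicate(s) eliminated): {(10, 1, 18), (10, 17, 34), (10, 30, 27), (23, 1, 20), (23, 21, 8)}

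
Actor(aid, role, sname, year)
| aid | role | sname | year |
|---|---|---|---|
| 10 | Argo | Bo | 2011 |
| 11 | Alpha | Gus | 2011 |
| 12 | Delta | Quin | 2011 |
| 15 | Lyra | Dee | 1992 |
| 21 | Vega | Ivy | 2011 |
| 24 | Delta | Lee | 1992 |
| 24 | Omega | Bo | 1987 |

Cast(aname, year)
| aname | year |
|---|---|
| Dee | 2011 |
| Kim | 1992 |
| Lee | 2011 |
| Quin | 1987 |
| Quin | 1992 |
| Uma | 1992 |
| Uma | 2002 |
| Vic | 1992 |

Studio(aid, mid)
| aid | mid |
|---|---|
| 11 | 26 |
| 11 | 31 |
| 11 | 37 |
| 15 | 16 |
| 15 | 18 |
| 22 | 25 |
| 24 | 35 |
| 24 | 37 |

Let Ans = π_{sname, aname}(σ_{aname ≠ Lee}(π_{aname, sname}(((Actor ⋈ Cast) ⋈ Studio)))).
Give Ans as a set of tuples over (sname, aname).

{(Bo, Quin), (Dee, Kim), (Dee, Quin), (Dee, Uma), (Dee, Vic), (Gus, Dee), (Lee, Kim), (Lee, Quin), (Lee, Uma), (Lee, Vic)}

Joining Actor and Cast on year yields {(10, Argo, Bo, 2011, Dee), (10, Argo, Bo, 2011, Lee), (11, Alpha, Gus, 2011, Dee), (11, Alpha, Gus, 2011, Lee), (12, Delta, Quin, 2011, Dee), (12, Delta, Quin, 2011, Lee), (15, Lyra, Dee, 1992, Kim), (15, Lyra, Dee, 1992, Quin), (15, Lyra, Dee, 1992, Uma), (15, Lyra, Dee, 1992, Vic), (21, Vega, Ivy, 2011, Dee), (21, Vega, Ivy, 2011, Lee), (24, Delta, Lee, 1992, Kim), (24, Delta, Lee, 1992, Quin), (24, Delta, Lee, 1992, Uma), (24, Delta, Lee, 1992, Vic), (24, Omega, Bo, 1987, Quin)}.
Joining (Actor ⋈ Cast) and Studio on aid yields {(11, Alpha, Gus, 2011, Dee, 26), (11, Alpha, Gus, 2011, Dee, 31), (11, Alpha, Gus, 2011, Dee, 37), (11, Alpha, Gus, 2011, Lee, 26), (11, Alpha, Gus, 2011, Lee, 31), (11, Alpha, Gus, 2011, Lee, 37), (15, Lyra, Dee, 1992, Kim, 16), (15, Lyra, Dee, 1992, Kim, 18), (15, Lyra, Dee, 1992, Quin, 16), (15, Lyra, Dee, 1992, Quin, 18), (15, Lyra, Dee, 1992, Uma, 16), (15, Lyra, Dee, 1992, Uma, 18), (15, Lyra, Dee, 1992, Vic, 16), (15, Lyra, Dee, 1992, Vic, 18), (24, Delta, Lee, 1992, Kim, 35), (24, Delta, Lee, 1992, Kim, 37), (24, Delta, Lee, 1992, Quin, 35), (24, Delta, Lee, 1992, Quin, 37), (24, Delta, Lee, 1992, Uma, 35), (24, Delta, Lee, 1992, Uma, 37), (24, Delta, Lee, 1992, Vic, 35), (24, Delta, Lee, 1992, Vic, 37), (24, Omega, Bo, 1987, Quin, 35), (24, Omega, Bo, 1987, Quin, 37)}.
Keep only column(s) aname, sname (13 duplicate(s) eliminated): {(Dee, Gus), (Kim, Dee), (Kim, Lee), (Lee, Gus), (Quin, Bo), (Quin, Dee), (Quin, Lee), (Uma, Dee), (Uma, Lee), (Vic, Dee), (Vic, Lee)}
Selection aname ≠ Lee: {(Dee, Gus), (Kim, Dee), (Kim, Lee), (Quin, Bo), (Quin, Dee), (Quin, Lee), (Uma, Dee), (Uma, Lee), (Vic, Dee), (Vic, Lee)}
Keep only column(s) sname, aname: {(Bo, Quin), (Dee, Kim), (Dee, Quin), (Dee, Uma), (Dee, Vic), (Gus, Dee), (Lee, Kim), (Lee, Quin), (Lee, Uma), (Lee, Vic)}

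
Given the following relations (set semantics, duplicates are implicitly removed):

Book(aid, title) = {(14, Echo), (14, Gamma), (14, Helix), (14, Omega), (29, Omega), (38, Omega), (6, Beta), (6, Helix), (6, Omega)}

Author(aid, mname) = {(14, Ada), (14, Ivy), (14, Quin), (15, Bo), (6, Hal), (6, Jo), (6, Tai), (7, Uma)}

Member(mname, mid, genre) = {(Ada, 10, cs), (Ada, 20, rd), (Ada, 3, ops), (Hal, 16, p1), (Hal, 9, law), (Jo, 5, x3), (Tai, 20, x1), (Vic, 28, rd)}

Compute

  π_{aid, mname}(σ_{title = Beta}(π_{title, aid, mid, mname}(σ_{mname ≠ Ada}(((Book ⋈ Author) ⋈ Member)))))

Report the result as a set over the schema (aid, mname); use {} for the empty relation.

Joining Book and Author on aid yields {(14, Echo, Ada), (14, Echo, Ivy), (14, Echo, Quin), (14, Gamma, Ada), (14, Gamma, Ivy), (14, Gamma, Quin), (14, Helix, Ada), (14, Helix, Ivy), (14, Helix, Quin), (14, Omega, Ada), (14, Omega, Ivy), (14, Omega, Quin), (6, Beta, Hal), (6, Beta, Jo), (6, Beta, Tai), (6, Helix, Hal), (6, Helix, Jo), (6, Helix, Tai), (6, Omega, Hal), (6, Omega, Jo), (6, Omega, Tai)}.
Joining (Book ⋈ Author) and Member on mname yields {(14, Echo, Ada, 10, cs), (14, Echo, Ada, 20, rd), (14, Echo, Ada, 3, ops), (14, Gamma, Ada, 10, cs), (14, Gamma, Ada, 20, rd), (14, Gamma, Ada, 3, ops), (14, Helix, Ada, 10, cs), (14, Helix, Ada, 20, rd), (14, Helix, Ada, 3, ops), (14, Omega, Ada, 10, cs), (14, Omega, Ada, 20, rd), (14, Omega, Ada, 3, ops), (6, Beta, Hal, 16, p1), (6, Beta, Hal, 9, law), (6, Beta, Jo, 5, x3), (6, Beta, Tai, 20, x1), (6, Helix, Hal, 16, p1), (6, Helix, Hal, 9, law), (6, Helix, Jo, 5, x3), (6, Helix, Tai, 20, x1), (6, Omega, Hal, 16, p1), (6, Omega, Hal, 9, law), (6, Omega, Jo, 5, x3), (6, Omega, Tai, 20, x1)}.
Selection mname ≠ Ada: {(6, Beta, Hal, 16, p1), (6, Beta, Hal, 9, law), (6, Beta, Jo, 5, x3), (6, Beta, Tai, 20, x1), (6, Helix, Hal, 16, p1), (6, Helix, Hal, 9, law), (6, Helix, Jo, 5, x3), (6, Helix, Tai, 20, x1), (6, Omega, Hal, 16, p1), (6, Omega, Hal, 9, law), (6, Omega, Jo, 5, x3), (6, Omega, Tai, 20, x1)}
π_{title, aid, mid, mname} gives {(Beta, 6, 16, Hal), (Beta, 6, 20, Tai), (Beta, 6, 5, Jo), (Beta, 6, 9, Hal), (Helix, 6, 16, Hal), (Helix, 6, 20, Tai), (Helix, 6, 5, Jo), (Helix, 6, 9, Hal), (Omega, 6, 16, Hal), (Omega, 6, 20, Tai), (Omega, 6, 5, Jo), (Omega, 6, 9, Hal)}.
Selection title = Beta: {(Beta, 6, 16, Hal), (Beta, 6, 20, Tai), (Beta, 6, 5, Jo), (Beta, 6, 9, Hal)}
π_{aid, mname} gives {(6, Hal), (6, Jo), (6, Tai)} (1 duplicate(s) eliminated).

{(6, Hal), (6, Jo), (6, Tai)}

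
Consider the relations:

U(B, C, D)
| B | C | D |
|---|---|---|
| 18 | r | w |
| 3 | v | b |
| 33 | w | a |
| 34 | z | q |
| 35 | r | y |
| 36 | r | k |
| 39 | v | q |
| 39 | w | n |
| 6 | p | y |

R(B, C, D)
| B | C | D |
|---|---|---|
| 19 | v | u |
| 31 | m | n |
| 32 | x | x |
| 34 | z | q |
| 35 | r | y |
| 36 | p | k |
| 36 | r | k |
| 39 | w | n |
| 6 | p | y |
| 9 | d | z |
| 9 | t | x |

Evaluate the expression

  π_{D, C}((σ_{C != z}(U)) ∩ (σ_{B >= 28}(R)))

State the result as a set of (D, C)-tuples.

{(k, r), (n, w), (y, r)}

Apply σ_{C != z}; surviving tuples: {(18, r, w), (3, v, b), (33, w, a), (35, r, y), (36, r, k), (39, v, q), (39, w, n), (6, p, y)}
Apply σ_{B >= 28}; surviving tuples: {(31, m, n), (32, x, x), (34, z, q), (35, r, y), (36, p, k), (36, r, k), (39, w, n)}
Taking the intersection: {(35, r, y), (36, r, k), (39, w, n)}
Projecting to D, C: {(k, r), (n, w), (y, r)}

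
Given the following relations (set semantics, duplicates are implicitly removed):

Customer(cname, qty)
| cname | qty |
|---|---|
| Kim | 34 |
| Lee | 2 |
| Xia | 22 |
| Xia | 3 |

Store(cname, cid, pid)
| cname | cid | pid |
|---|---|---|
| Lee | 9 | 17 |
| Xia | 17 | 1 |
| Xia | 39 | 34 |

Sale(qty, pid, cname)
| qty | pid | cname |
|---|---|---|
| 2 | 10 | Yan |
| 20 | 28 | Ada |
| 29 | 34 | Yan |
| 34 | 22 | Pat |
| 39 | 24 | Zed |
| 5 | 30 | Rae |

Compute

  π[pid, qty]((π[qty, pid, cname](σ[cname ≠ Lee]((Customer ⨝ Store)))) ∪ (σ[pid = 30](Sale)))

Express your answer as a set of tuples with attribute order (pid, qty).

{(1, 22), (1, 3), (30, 5), (34, 22), (34, 3)}

Natural join on cname: {(Lee, 2, 9, 17), (Xia, 22, 17, 1), (Xia, 22, 39, 34), (Xia, 3, 17, 1), (Xia, 3, 39, 34)}
Filtering on cname ≠ Lee leaves {(Xia, 22, 17, 1), (Xia, 22, 39, 34), (Xia, 3, 17, 1), (Xia, 3, 39, 34)}.
π[qty, pid, cname]: project onto (qty, pid, cname) → {(22, 1, Xia), (22, 34, Xia), (3, 1, Xia), (3, 34, Xia)}
Filtering on pid = 30 leaves {(5, 30, Rae)}.
Taking the union: {(22, 1, Xia), (22, 34, Xia), (3, 1, Xia), (3, 34, Xia), (5, 30, Rae)}
π[pid, qty]: project onto (pid, qty) → {(1, 22), (1, 3), (30, 5), (34, 22), (34, 3)}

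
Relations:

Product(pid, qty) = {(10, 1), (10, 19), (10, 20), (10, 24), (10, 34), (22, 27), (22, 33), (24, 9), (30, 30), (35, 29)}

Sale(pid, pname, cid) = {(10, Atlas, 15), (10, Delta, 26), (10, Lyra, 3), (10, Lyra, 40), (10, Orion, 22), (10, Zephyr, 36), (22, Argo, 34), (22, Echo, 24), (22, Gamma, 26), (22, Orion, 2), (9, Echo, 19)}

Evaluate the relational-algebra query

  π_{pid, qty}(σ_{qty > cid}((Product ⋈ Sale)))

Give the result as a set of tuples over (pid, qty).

{(10, 19), (10, 20), (10, 24), (10, 34), (22, 27), (22, 33)}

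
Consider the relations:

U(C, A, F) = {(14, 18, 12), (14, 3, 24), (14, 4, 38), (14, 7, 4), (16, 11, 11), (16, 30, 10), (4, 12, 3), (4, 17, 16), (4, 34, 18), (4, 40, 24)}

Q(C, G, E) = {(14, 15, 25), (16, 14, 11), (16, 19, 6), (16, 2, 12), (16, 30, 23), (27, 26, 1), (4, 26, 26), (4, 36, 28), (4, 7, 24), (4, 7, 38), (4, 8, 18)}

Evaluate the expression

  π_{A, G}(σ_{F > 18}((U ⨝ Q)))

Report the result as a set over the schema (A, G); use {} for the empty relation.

Natural join on C: {(14, 18, 12, 15, 25), (14, 3, 24, 15, 25), (14, 4, 38, 15, 25), (14, 7, 4, 15, 25), (16, 11, 11, 14, 11), (16, 11, 11, 19, 6), (16, 11, 11, 2, 12), (16, 11, 11, 30, 23), (16, 30, 10, 14, 11), (16, 30, 10, 19, 6), (16, 30, 10, 2, 12), (16, 30, 10, 30, 23), (4, 12, 3, 26, 26), (4, 12, 3, 36, 28), (4, 12, 3, 7, 24), (4, 12, 3, 7, 38), (4, 12, 3, 8, 18), (4, 17, 16, 26, 26), (4, 17, 16, 36, 28), (4, 17, 16, 7, 24), (4, 17, 16, 7, 38), (4, 17, 16, 8, 18), (4, 34, 18, 26, 26), (4, 34, 18, 36, 28), (4, 34, 18, 7, 24), (4, 34, 18, 7, 38), (4, 34, 18, 8, 18), (4, 40, 24, 26, 26), (4, 40, 24, 36, 28), (4, 40, 24, 7, 24), (4, 40, 24, 7, 38), (4, 40, 24, 8, 18)}
Filtering on F > 18 leaves {(14, 3, 24, 15, 25), (14, 4, 38, 15, 25), (4, 40, 24, 26, 26), (4, 40, 24, 36, 28), (4, 40, 24, 7, 24), (4, 40, 24, 7, 38), (4, 40, 24, 8, 18)}.
Keep only column(s) A, G (1 duplicate(s) eliminated): {(3, 15), (4, 15), (40, 26), (40, 36), (40, 7), (40, 8)}

{(3, 15), (4, 15), (40, 26), (40, 36), (40, 7), (40, 8)}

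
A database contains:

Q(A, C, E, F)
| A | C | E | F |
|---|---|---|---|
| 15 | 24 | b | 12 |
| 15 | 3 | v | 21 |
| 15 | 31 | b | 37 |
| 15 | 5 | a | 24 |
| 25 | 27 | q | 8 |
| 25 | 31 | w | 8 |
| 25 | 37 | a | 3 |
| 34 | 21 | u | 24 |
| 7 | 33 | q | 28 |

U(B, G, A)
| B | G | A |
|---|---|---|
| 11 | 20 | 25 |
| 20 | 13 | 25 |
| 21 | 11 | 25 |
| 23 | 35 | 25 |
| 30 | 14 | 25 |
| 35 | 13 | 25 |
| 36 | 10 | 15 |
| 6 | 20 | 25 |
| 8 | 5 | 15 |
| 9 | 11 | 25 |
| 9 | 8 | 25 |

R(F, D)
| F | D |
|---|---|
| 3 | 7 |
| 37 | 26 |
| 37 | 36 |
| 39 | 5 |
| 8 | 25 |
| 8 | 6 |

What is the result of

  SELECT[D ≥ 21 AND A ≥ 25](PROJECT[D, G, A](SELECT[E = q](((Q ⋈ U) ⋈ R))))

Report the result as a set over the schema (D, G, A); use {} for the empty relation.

Joining Q and U on A yields {(15, 24, b, 12, 36, 10), (15, 24, b, 12, 8, 5), (15, 3, v, 21, 36, 10), (15, 3, v, 21, 8, 5), (15, 31, b, 37, 36, 10), (15, 31, b, 37, 8, 5), (15, 5, a, 24, 36, 10), (15, 5, a, 24, 8, 5), (25, 27, q, 8, 11, 20), (25, 27, q, 8, 20, 13), (25, 27, q, 8, 21, 11), (25, 27, q, 8, 23, 35), (25, 27, q, 8, 30, 14), (25, 27, q, 8, 35, 13), (25, 27, q, 8, 6, 20), (25, 27, q, 8, 9, 11), (25, 27, q, 8, 9, 8), (25, 31, w, 8, 11, 20), (25, 31, w, 8, 20, 13), (25, 31, w, 8, 21, 11), (25, 31, w, 8, 23, 35), (25, 31, w, 8, 30, 14), (25, 31, w, 8, 35, 13), (25, 31, w, 8, 6, 20), (25, 31, w, 8, 9, 11), (25, 31, w, 8, 9, 8), (25, 37, a, 3, 11, 20), (25, 37, a, 3, 20, 13), (25, 37, a, 3, 21, 11), (25, 37, a, 3, 23, 35), (25, 37, a, 3, 30, 14), (25, 37, a, 3, 35, 13), (25, 37, a, 3, 6, 20), (25, 37, a, 3, 9, 11), (25, 37, a, 3, 9, 8)}.
Joining (Q ⋈ U) and R on F yields {(15, 31, b, 37, 36, 10, 26), (15, 31, b, 37, 36, 10, 36), (15, 31, b, 37, 8, 5, 26), (15, 31, b, 37, 8, 5, 36), (25, 27, q, 8, 11, 20, 25), (25, 27, q, 8, 11, 20, 6), (25, 27, q, 8, 20, 13, 25), (25, 27, q, 8, 20, 13, 6), (25, 27, q, 8, 21, 11, 25), (25, 27, q, 8, 21, 11, 6), (25, 27, q, 8, 23, 35, 25), (25, 27, q, 8, 23, 35, 6), (25, 27, q, 8, 30, 14, 25), (25, 27, q, 8, 30, 14, 6), (25, 27, q, 8, 35, 13, 25), (25, 27, q, 8, 35, 13, 6), (25, 27, q, 8, 6, 20, 25), (25, 27, q, 8, 6, 20, 6), (25, 27, q, 8, 9, 11, 25), (25, 27, q, 8, 9, 11, 6), (25, 27, q, 8, 9, 8, 25), (25, 27, q, 8, 9, 8, 6), (25, 31, w, 8, 11, 20, 25), (25, 31, w, 8, 11, 20, 6), (25, 31, w, 8, 20, 13, 25), (25, 31, w, 8, 20, 13, 6), (25, 31, w, 8, 21, 11, 25), (25, 31, w, 8, 21, 11, 6), (25, 31, w, 8, 23, 35, 25), (25, 31, w, 8, 23, 35, 6), (25, 31, w, 8, 30, 14, 25), (25, 31, w, 8, 30, 14, 6), (25, 31, w, 8, 35, 13, 25), (25, 31, w, 8, 35, 13, 6), (25, 31, w, 8, 6, 20, 25), (25, 31, w, 8, 6, 20, 6), (25, 31, w, 8, 9, 11, 25), (25, 31, w, 8, 9, 11, 6), (25, 31, w, 8, 9, 8, 25), (25, 31, w, 8, 9, 8, 6), (25, 37, a, 3, 11, 20, 7), (25, 37, a, 3, 20, 13, 7), (25, 37, a, 3, 21, 11, 7), (25, 37, a, 3, 23, 35, 7), (25, 37, a, 3, 30, 14, 7), (25, 37, a, 3, 35, 13, 7), (25, 37, a, 3, 6, 20, 7), (25, 37, a, 3, 9, 11, 7), (25, 37, a, 3, 9, 8, 7)}.
σ[E = q]: keep tuples satisfying E = q → {(25, 27, q, 8, 11, 20, 25), (25, 27, q, 8, 11, 20, 6), (25, 27, q, 8, 20, 13, 25), (25, 27, q, 8, 20, 13, 6), (25, 27, q, 8, 21, 11, 25), (25, 27, q, 8, 21, 11, 6), (25, 27, q, 8, 23, 35, 25), (25, 27, q, 8, 23, 35, 6), (25, 27, q, 8, 30, 14, 25), (25, 27, q, 8, 30, 14, 6), (25, 27, q, 8, 35, 13, 25), (25, 27, q, 8, 35, 13, 6), (25, 27, q, 8, 6, 20, 25), (25, 27, q, 8, 6, 20, 6), (25, 27, q, 8, 9, 11, 25), (25, 27, q, 8, 9, 11, 6), (25, 27, q, 8, 9, 8, 25), (25, 27, q, 8, 9, 8, 6)}
π[D, G, A]: project onto (D, G, A) (6 duplicate(s) eliminated) → {(25, 11, 25), (25, 13, 25), (25, 14, 25), (25, 20, 25), (25, 35, 25), (25, 8, 25), (6, 11, 25), (6, 13, 25), (6, 14, 25), (6, 20, 25), (6, 35, 25), (6, 8, 25)}
σ[D ≥ 21 AND A ≥ 25]: keep tuples satisfying D ≥ 21 AND A ≥ 25 → {(25, 11, 25), (25, 13, 25), (25, 14, 25), (25, 20, 25), (25, 35, 25), (25, 8, 25)}

{(25, 11, 25), (25, 13, 25), (25, 14, 25), (25, 20, 25), (25, 35, 25), (25, 8, 25)}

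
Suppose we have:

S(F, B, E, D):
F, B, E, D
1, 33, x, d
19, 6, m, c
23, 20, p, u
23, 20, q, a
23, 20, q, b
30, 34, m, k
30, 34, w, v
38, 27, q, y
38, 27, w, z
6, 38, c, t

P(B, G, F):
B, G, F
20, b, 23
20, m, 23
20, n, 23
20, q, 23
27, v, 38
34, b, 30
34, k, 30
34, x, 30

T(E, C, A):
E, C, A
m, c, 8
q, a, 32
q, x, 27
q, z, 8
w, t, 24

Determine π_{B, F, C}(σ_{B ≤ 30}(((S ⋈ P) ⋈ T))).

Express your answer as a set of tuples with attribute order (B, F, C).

{(20, 23, a), (20, 23, x), (20, 23, z), (27, 38, a), (27, 38, t), (27, 38, x), (27, 38, z)}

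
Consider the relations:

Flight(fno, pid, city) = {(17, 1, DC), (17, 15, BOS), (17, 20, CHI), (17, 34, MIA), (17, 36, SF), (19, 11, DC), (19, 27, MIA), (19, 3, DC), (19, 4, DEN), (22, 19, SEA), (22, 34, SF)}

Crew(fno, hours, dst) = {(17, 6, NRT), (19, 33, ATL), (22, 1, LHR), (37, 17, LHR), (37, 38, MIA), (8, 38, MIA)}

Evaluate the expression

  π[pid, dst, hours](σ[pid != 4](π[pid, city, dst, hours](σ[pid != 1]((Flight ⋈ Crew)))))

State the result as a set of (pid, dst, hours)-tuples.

Natural join on fno: {(17, 1, DC, 6, NRT), (17, 15, BOS, 6, NRT), (17, 20, CHI, 6, NRT), (17, 34, MIA, 6, NRT), (17, 36, SF, 6, NRT), (19, 11, DC, 33, ATL), (19, 27, MIA, 33, ATL), (19, 3, DC, 33, ATL), (19, 4, DEN, 33, ATL), (22, 19, SEA, 1, LHR), (22, 34, SF, 1, LHR)}
Selection pid != 1: {(17, 15, BOS, 6, NRT), (17, 20, CHI, 6, NRT), (17, 34, MIA, 6, NRT), (17, 36, SF, 6, NRT), (19, 11, DC, 33, ATL), (19, 27, MIA, 33, ATL), (19, 3, DC, 33, ATL), (19, 4, DEN, 33, ATL), (22, 19, SEA, 1, LHR), (22, 34, SF, 1, LHR)}
Projecting to pid, city, dst, hours: {(11, DC, ATL, 33), (15, BOS, NRT, 6), (19, SEA, LHR, 1), (20, CHI, NRT, 6), (27, MIA, ATL, 33), (3, DC, ATL, 33), (34, MIA, NRT, 6), (34, SF, LHR, 1), (36, SF, NRT, 6), (4, DEN, ATL, 33)}
Selection pid != 4: {(11, DC, ATL, 33), (15, BOS, NRT, 6), (19, SEA, LHR, 1), (20, CHI, NRT, 6), (27, MIA, ATL, 33), (3, DC, ATL, 33), (34, MIA, NRT, 6), (34, SF, LHR, 1), (36, SF, NRT, 6)}
Projecting to pid, dst, hours: {(11, ATL, 33), (15, NRT, 6), (19, LHR, 1), (20, NRT, 6), (27, ATL, 33), (3, ATL, 33), (34, LHR, 1), (34, NRT, 6), (36, NRT, 6)}

{(11, ATL, 33), (15, NRT, 6), (19, LHR, 1), (20, NRT, 6), (27, ATL, 33), (3, ATL, 33), (34, LHR, 1), (34, NRT, 6), (36, NRT, 6)}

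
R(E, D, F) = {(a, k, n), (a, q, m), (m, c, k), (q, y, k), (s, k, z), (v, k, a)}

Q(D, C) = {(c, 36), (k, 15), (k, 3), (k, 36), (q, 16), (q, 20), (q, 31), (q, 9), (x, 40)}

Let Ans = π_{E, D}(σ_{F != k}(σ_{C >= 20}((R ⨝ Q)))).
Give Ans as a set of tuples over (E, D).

{(a, k), (a, q), (s, k), (v, k)}

R ⋈ Q (natural join on D): {(a, k, n, 15), (a, k, n, 3), (a, k, n, 36), (a, q, m, 16), (a, q, m, 20), (a, q, m, 31), (a, q, m, 9), (m, c, k, 36), (s, k, z, 15), (s, k, z, 3), (s, k, z, 36), (v, k, a, 15), (v, k, a, 3), (v, k, a, 36)}
Apply σ_{C >= 20}; surviving tuples: {(a, k, n, 36), (a, q, m, 20), (a, q, m, 31), (m, c, k, 36), (s, k, z, 36), (v, k, a, 36)}
Apply σ_{F != k}; surviving tuples: {(a, k, n, 36), (a, q, m, 20), (a, q, m, 31), (s, k, z, 36), (v, k, a, 36)}
Keep only column(s) E, D (1 duplicate(s) eliminated): {(a, k), (a, q), (s, k), (v, k)}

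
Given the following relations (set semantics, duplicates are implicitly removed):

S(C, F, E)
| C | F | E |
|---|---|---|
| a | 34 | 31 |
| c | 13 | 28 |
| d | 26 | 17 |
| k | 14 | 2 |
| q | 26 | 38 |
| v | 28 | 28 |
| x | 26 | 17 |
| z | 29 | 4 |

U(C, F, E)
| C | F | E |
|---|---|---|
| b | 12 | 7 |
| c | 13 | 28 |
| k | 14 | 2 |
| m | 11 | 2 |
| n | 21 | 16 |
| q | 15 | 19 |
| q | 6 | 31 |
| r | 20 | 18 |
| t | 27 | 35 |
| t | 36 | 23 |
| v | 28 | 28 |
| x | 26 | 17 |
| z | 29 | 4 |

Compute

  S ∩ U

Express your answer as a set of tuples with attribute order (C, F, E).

{(c, 13, 28), (k, 14, 2), (v, 28, 28), (x, 26, 17), (z, 29, 4)}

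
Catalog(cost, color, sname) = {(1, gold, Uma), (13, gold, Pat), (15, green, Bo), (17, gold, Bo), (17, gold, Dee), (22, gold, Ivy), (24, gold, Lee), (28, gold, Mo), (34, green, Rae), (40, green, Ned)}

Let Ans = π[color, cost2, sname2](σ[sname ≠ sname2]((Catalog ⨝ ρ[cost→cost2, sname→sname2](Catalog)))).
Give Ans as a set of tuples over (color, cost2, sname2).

ρ[cost→cost2, sname→sname2]: schema becomes (cost2, color, sname2); tuples unchanged.
Joining Catalog and ρ[cost→cost2, sname→sname2](Catalog) on color yields {(1, gold, Uma, 1, Uma), (1, gold, Uma, 13, Pat), (1, gold, Uma, 17, Bo), (1, gold, Uma, 17, Dee), (1, gold, Uma, 22, Ivy), (1, gold, Uma, 24, Lee), (1, gold, Uma, 28, Mo), (13, gold, Pat, 1, Uma), (13, gold, Pat, 13, Pat), (13, gold, Pat, 17, Bo), (13, gold, Pat, 17, Dee), (13, gold, Pat, 22, Ivy), (13, gold, Pat, 24, Lee), (13, gold, Pat, 28, Mo), (15, green, Bo, 15, Bo), (15, green, Bo, 34, Rae), (15, green, Bo, 40, Ned), (17, gold, Bo, 1, Uma), (17, gold, Bo, 13, Pat), (17, gold, Bo, 17, Bo), (17, gold, Bo, 17, Dee), (17, gold, Bo, 22, Ivy), (17, gold, Bo, 24, Lee), (17, gold, Bo, 28, Mo), (17, gold, Dee, 1, Uma), (17, gold, Dee, 13, Pat), (17, gold, Dee, 17, Bo), (17, gold, Dee, 17, Dee), (17, gold, Dee, 22, Ivy), (17, gold, Dee, 24, Lee), (17, gold, Dee, 28, Mo), (22, gold, Ivy, 1, Uma), (22, gold, Ivy, 13, Pat), (22, gold, Ivy, 17, Bo), (22, gold, Ivy, 17, Dee), (22, gold, Ivy, 22, Ivy), (22, gold, Ivy, 24, Lee), (22, gold, Ivy, 28, Mo), (24, gold, Lee, 1, Uma), (24, gold, Lee, 13, Pat), (24, gold, Lee, 17, Bo), (24, gold, Lee, 17, Dee), (24, gold, Lee, 22, Ivy), (24, gold, Lee, 24, Lee), (24, gold, Lee, 28, Mo), (28, gold, Mo, 1, Uma), (28, gold, Mo, 13, Pat), (28, gold, Mo, 17, Bo), (28, gold, Mo, 17, Dee), (28, gold, Mo, 22, Ivy), (28, gold, Mo, 24, Lee), (28, gold, Mo, 28, Mo), (34, green, Rae, 15, Bo), (34, green, Rae, 34, Rae), (34, green, Rae, 40, Ned), (40, green, Ned, 15, Bo), (40, green, Ned, 34, Rae), (40, green, Ned, 40, Ned)}.
Apply σ_{sname ≠ sname2}; surviving tuples: {(1, gold, Uma, 13, Pat), (1, gold, Uma, 17, Bo), (1, gold, Uma, 17, Dee), (1, gold, Uma, 22, Ivy), (1, gold, Uma, 24, Lee), (1, gold, Uma, 28, Mo), (13, gold, Pat, 1, Uma), (13, gold, Pat, 17, Bo), (13, gold, Pat, 17, Dee), (13, gold, Pat, 22, Ivy), (13, gold, Pat, 24, Lee), (13, gold, Pat, 28, Mo), (15, green, Bo, 34, Rae), (15, green, Bo, 40, Ned), (17, gold, Bo, 1, Uma), (17, gold, Bo, 13, Pat), (17, gold, Bo, 17, Dee), (17, gold, Bo, 22, Ivy), (17, gold, Bo, 24, Lee), (17, gold, Bo, 28, Mo), (17, gold, Dee, 1, Uma), (17, gold, Dee, 13, Pat), (17, gold, Dee, 17, Bo), (17, gold, Dee, 22, Ivy), (17, gold, Dee, 24, Lee), (17, gold, Dee, 28, Mo), (22, gold, Ivy, 1, Uma), (22, gold, Ivy, 13, Pat), (22, gold, Ivy, 17, Bo), (22, gold, Ivy, 17, Dee), (22, gold, Ivy, 24, Lee), (22, gold, Ivy, 28, Mo), (24, gold, Lee, 1, Uma), (24, gold, Lee, 13, Pat), (24, gold, Lee, 17, Bo), (24, gold, Lee, 17, Dee), (24, gold, Lee, 22, Ivy), (24, gold, Lee, 28, Mo), (28, gold, Mo, 1, Uma), (28, gold, Mo, 13, Pat), (28, gold, Mo, 17, Bo), (28, gold, Mo, 17, Dee), (28, gold, Mo, 22, Ivy), (28, gold, Mo, 24, Lee), (34, green, Rae, 15, Bo), (34, green, Rae, 40, Ned), (40, green, Ned, 15, Bo), (40, green, Ned, 34, Rae)}
Keep only column(s) color, cost2, sname2 (38 duplicate(s) eliminated): {(gold, 1, Uma), (gold, 13, Pat), (gold, 17, Bo), (gold, 17, Dee), (gold, 22, Ivy), (gold, 24, Lee), (gold, 28, Mo), (green, 15, Bo), (green, 34, Rae), (green, 40, Ned)}

{(gold, 1, Uma), (gold, 13, Pat), (gold, 17, Bo), (gold, 17, Dee), (gold, 22, Ivy), (gold, 24, Lee), (gold, 28, Mo), (green, 15, Bo), (green, 34, Rae), (green, 40, Ned)}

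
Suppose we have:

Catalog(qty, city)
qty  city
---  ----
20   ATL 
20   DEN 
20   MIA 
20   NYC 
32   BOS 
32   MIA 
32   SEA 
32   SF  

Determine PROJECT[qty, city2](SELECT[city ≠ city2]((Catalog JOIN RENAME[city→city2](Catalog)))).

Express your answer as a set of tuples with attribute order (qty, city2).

ρ[city→city2]: schema becomes (qty, city2); tuples unchanged.
Catalog ⋈ RENAME[city→city2](Catalog) (natural join on qty): {(20, ATL, ATL), (20, ATL, DEN), (20, ATL, MIA), (20, ATL, NYC), (20, DEN, ATL), (20, DEN, DEN), (20, DEN, MIA), (20, DEN, NYC), (20, MIA, ATL), (20, MIA, DEN), (20, MIA, MIA), (20, MIA, NYC), (20, NYC, ATL), (20, NYC, DEN), (20, NYC, MIA), (20, NYC, NYC), (32, BOS, BOS), (32, BOS, MIA), (32, BOS, SEA), (32, BOS, SF), (32, MIA, BOS), (32, MIA, MIA), (32, MIA, SEA), (32, MIA, SF), (32, SEA, BOS), (32, SEA, MIA), (32, SEA, SEA), (32, SEA, SF), (32, SF, BOS), (32, SF, MIA), (32, SF, SEA), (32, SF, SF)}
Selection city ≠ city2: {(20, ATL, DEN), (20, ATL, MIA), (20, ATL, NYC), (20, DEN, ATL), (20, DEN, MIA), (20, DEN, NYC), (20, MIA, ATL), (20, MIA, DEN), (20, MIA, NYC), (20, NYC, ATL), (20, NYC, DEN), (20, NYC, MIA), (32, BOS, MIA), (32, BOS, SEA), (32, BOS, SF), (32, MIA, BOS), (32, MIA, SEA), (32, MIA, SF), (32, SEA, BOS), (32, SEA, MIA), (32, SEA, SF), (32, SF, BOS), (32, SF, MIA), (32, SF, SEA)}
Keep only column(s) qty, city2 (16 duplicate(s) eliminated): {(20, ATL), (20, DEN), (20, MIA), (20, NYC), (32, BOS), (32, MIA), (32, SEA), (32, SF)}

{(20, ATL), (20, DEN), (20, MIA), (20, NYC), (32, BOS), (32, MIA), (32, SEA), (32, SF)}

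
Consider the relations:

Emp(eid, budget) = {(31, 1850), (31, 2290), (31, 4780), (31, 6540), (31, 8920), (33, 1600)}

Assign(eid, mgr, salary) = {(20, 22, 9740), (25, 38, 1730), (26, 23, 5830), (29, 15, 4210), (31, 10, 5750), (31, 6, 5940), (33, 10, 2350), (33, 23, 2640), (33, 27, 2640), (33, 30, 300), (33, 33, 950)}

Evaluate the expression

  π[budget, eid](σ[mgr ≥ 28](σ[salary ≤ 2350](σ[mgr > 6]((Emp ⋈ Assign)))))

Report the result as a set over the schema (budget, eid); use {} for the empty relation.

Natural join on eid: {(31, 1850, 10, 5750), (31, 1850, 6, 5940), (31, 2290, 10, 5750), (31, 2290, 6, 5940), (31, 4780, 10, 5750), (31, 4780, 6, 5940), (31, 6540, 10, 5750), (31, 6540, 6, 5940), (31, 8920, 10, 5750), (31, 8920, 6, 5940), (33, 1600, 10, 2350), (33, 1600, 23, 2640), (33, 1600, 27, 2640), (33, 1600, 30, 300), (33, 1600, 33, 950)}
σ[mgr > 6]: keep tuples satisfying mgr > 6 → {(31, 1850, 10, 5750), (31, 2290, 10, 5750), (31, 4780, 10, 5750), (31, 6540, 10, 5750), (31, 8920, 10, 5750), (33, 1600, 10, 2350), (33, 1600, 23, 2640), (33, 1600, 27, 2640), (33, 1600, 30, 300), (33, 1600, 33, 950)}
σ[salary ≤ 2350]: keep tuples satisfying salary ≤ 2350 → {(33, 1600, 10, 2350), (33, 1600, 30, 300), (33, 1600, 33, 950)}
σ[mgr ≥ 28]: keep tuples satisfying mgr ≥ 28 → {(33, 1600, 30, 300), (33, 1600, 33, 950)}
π_{budget, eid} gives {(1600, 33)} (1 duplicate(s) eliminated).

{(1600, 33)}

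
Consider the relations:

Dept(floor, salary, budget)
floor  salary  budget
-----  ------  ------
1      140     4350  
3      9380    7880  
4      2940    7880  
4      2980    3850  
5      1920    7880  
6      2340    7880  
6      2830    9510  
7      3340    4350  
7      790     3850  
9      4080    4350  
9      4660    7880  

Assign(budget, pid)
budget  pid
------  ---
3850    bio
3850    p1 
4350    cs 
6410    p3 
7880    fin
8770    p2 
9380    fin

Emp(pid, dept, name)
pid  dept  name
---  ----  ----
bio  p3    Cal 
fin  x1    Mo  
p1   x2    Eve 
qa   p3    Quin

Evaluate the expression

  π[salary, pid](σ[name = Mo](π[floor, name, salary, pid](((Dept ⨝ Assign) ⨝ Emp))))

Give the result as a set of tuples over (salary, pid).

Dept ⋈ Assign (natural join on budget): {(1, 140, 4350, cs), (3, 9380, 7880, fin), (4, 2940, 7880, fin), (4, 2980, 3850, bio), (4, 2980, 3850, p1), (5, 1920, 7880, fin), (6, 2340, 7880, fin), (7, 3340, 4350, cs), (7, 790, 3850, bio), (7, 790, 3850, p1), (9, 4080, 4350, cs), (9, 4660, 7880, fin)}
(Dept ⨝ Assign) ⋈ Emp (natural join on pid): {(3, 9380, 7880, fin, x1, Mo), (4, 2940, 7880, fin, x1, Mo), (4, 2980, 3850, bio, p3, Cal), (4, 2980, 3850, p1, x2, Eve), (5, 1920, 7880, fin, x1, Mo), (6, 2340, 7880, fin, x1, Mo), (7, 790, 3850, bio, p3, Cal), (7, 790, 3850, p1, x2, Eve), (9, 4660, 7880, fin, x1, Mo)}
Projecting to floor, name, salary, pid: {(3, Mo, 9380, fin), (4, Cal, 2980, bio), (4, Eve, 2980, p1), (4, Mo, 2940, fin), (5, Mo, 1920, fin), (6, Mo, 2340, fin), (7, Cal, 790, bio), (7, Eve, 790, p1), (9, Mo, 4660, fin)}
Apply σ_{name = Mo}; surviving tuples: {(3, Mo, 9380, fin), (4, Mo, 2940, fin), (5, Mo, 1920, fin), (6, Mo, 2340, fin), (9, Mo, 4660, fin)}
Projecting to salary, pid: {(1920, fin), (2340, fin), (2940, fin), (4660, fin), (9380, fin)}

{(1920, fin), (2340, fin), (2940, fin), (4660, fin), (9380, fin)}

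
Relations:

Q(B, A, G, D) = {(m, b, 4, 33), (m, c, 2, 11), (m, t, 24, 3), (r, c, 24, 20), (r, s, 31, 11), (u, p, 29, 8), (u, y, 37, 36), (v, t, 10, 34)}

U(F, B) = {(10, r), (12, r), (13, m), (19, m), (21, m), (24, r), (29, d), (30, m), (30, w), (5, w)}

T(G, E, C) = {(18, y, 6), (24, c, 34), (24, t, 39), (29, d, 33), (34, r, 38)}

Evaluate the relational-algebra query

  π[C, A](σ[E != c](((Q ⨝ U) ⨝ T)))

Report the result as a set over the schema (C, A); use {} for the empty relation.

{(39, c), (39, t)}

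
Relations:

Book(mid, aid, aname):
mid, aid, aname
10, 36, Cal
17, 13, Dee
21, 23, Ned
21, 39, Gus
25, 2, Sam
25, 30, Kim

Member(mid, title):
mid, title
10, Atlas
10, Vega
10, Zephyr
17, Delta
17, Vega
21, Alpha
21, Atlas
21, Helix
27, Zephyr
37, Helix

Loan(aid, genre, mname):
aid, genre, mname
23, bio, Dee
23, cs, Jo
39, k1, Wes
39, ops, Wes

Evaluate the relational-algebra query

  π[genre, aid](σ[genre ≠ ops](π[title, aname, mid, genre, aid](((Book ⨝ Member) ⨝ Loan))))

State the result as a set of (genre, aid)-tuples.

{(bio, 23), (cs, 23), (k1, 39)}

Natural join on mid: {(10, 36, Cal, Atlas), (10, 36, Cal, Vega), (10, 36, Cal, Zephyr), (17, 13, Dee, Delta), (17, 13, Dee, Vega), (21, 23, Ned, Alpha), (21, 23, Ned, Atlas), (21, 23, Ned, Helix), (21, 39, Gus, Alpha), (21, 39, Gus, Atlas), (21, 39, Gus, Helix)}
Natural join on aid: {(21, 23, Ned, Alpha, bio, Dee), (21, 23, Ned, Alpha, cs, Jo), (21, 23, Ned, Atlas, bio, Dee), (21, 23, Ned, Atlas, cs, Jo), (21, 23, Ned, Helix, bio, Dee), (21, 23, Ned, Helix, cs, Jo), (21, 39, Gus, Alpha, k1, Wes), (21, 39, Gus, Alpha, ops, Wes), (21, 39, Gus, Atlas, k1, Wes), (21, 39, Gus, Atlas, ops, Wes), (21, 39, Gus, Helix, k1, Wes), (21, 39, Gus, Helix, ops, Wes)}
π_{title, aname, mid, genre, aid} gives {(Alpha, Gus, 21, k1, 39), (Alpha, Gus, 21, ops, 39), (Alpha, Ned, 21, bio, 23), (Alpha, Ned, 21, cs, 23), (Atlas, Gus, 21, k1, 39), (Atlas, Gus, 21, ops, 39), (Atlas, Ned, 21, bio, 23), (Atlas, Ned, 21, cs, 23), (Helix, Gus, 21, k1, 39), (Helix, Gus, 21, ops, 39), (Helix, Ned, 21, bio, 23), (Helix, Ned, 21, cs, 23)}.
Apply σ_{genre ≠ ops}; surviving tuples: {(Alpha, Gus, 21, k1, 39), (Alpha, Ned, 21, bio, 23), (Alpha, Ned, 21, cs, 23), (Atlas, Gus, 21, k1, 39), (Atlas, Ned, 21, bio, 23), (Atlas, Ned, 21, cs, 23), (Helix, Gus, 21, k1, 39), (Helix, Ned, 21, bio, 23), (Helix, Ned, 21, cs, 23)}
π_{genre, aid} gives {(bio, 23), (cs, 23), (k1, 39)} (6 duplicate(s) eliminated).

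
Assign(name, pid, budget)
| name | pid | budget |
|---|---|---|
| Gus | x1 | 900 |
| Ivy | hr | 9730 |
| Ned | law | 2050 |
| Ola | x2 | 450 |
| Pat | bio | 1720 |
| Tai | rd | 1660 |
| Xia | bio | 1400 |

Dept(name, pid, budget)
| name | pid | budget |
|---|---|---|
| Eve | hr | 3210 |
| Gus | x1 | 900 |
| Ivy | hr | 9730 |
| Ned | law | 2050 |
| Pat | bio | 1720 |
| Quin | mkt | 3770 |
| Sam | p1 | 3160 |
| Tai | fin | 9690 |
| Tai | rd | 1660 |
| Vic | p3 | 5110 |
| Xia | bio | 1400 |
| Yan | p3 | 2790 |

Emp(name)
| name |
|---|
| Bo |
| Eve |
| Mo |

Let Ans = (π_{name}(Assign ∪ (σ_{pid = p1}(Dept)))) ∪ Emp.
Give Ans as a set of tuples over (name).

Apply σ_{pid = p1}; surviving tuples: {(Sam, p1, 3160)}
Set union of the two operands is {(Gus, x1, 900), (Ivy, hr, 9730), (Ned, law, 2050), (Ola, x2, 450), (Pat, bio, 1720), (Sam, p1, 3160), (Tai, rd, 1660), (Xia, bio, 1400)}.
Keep only column(s) name: {Gus, Ivy, Ned, Ola, Pat, Sam, Tai, Xia}
Set union of the two operands is {Bo, Eve, Gus, Ivy, Mo, Ned, Ola, Pat, Sam, Tai, Xia}.

{Bo, Eve, Gus, Ivy, Mo, Ned, Ola, Pat, Sam, Tai, Xia}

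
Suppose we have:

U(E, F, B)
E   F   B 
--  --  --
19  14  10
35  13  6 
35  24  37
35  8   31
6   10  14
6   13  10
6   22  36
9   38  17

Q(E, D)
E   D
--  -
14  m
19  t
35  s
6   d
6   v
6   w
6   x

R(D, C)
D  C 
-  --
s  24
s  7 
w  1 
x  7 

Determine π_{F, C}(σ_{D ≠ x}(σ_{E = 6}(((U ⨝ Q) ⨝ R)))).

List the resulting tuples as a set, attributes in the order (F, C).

{(10, 1), (13, 1), (22, 1)}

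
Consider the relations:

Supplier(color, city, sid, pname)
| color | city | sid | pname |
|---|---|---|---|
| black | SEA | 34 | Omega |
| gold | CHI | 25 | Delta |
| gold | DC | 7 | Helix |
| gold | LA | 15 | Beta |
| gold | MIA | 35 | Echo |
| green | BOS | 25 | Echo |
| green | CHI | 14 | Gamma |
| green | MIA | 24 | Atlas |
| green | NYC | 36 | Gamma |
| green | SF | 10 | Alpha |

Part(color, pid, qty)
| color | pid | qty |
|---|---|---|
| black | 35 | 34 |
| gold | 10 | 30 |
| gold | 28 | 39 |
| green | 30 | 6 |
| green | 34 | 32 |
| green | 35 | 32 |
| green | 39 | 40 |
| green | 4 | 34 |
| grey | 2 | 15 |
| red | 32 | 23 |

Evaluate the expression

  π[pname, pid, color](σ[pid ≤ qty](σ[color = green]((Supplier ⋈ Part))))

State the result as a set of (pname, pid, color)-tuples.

{(Alpha, 39, green), (Alpha, 4, green), (Atlas, 39, green), (Atlas, 4, green), (Echo, 39, green), (Echo, 4, green), (Gamma, 39, green), (Gamma, 4, green)}

Supplier ⋈ Part (natural join on color): {(black, SEA, 34, Omega, 35, 34), (gold, CHI, 25, Delta, 10, 30), (gold, CHI, 25, Delta, 28, 39), (gold, DC, 7, Helix, 10, 30), (gold, DC, 7, Helix, 28, 39), (gold, LA, 15, Beta, 10, 30), (gold, LA, 15, Beta, 28, 39), (gold, MIA, 35, Echo, 10, 30), (gold, MIA, 35, Echo, 28, 39), (green, BOS, 25, Echo, 30, 6), (green, BOS, 25, Echo, 34, 32), (green, BOS, 25, Echo, 35, 32), (green, BOS, 25, Echo, 39, 40), (green, BOS, 25, Echo, 4, 34), (green, CHI, 14, Gamma, 30, 6), (green, CHI, 14, Gamma, 34, 32), (green, CHI, 14, Gamma, 35, 32), (green, CHI, 14, Gamma, 39, 40), (green, CHI, 14, Gamma, 4, 34), (green, MIA, 24, Atlas, 30, 6), (green, MIA, 24, Atlas, 34, 32), (green, MIA, 24, Atlas, 35, 32), (green, MIA, 24, Atlas, 39, 40), (green, MIA, 24, Atlas, 4, 34), (green, NYC, 36, Gamma, 30, 6), (green, NYC, 36, Gamma, 34, 32), (green, NYC, 36, Gamma, 35, 32), (green, NYC, 36, Gamma, 39, 40), (green, NYC, 36, Gamma, 4, 34), (green, SF, 10, Alpha, 30, 6), (green, SF, 10, Alpha, 34, 32), (green, SF, 10, Alpha, 35, 32), (green, SF, 10, Alpha, 39, 40), (green, SF, 10, Alpha, 4, 34)}
Filtering on color = green leaves {(green, BOS, 25, Echo, 30, 6), (green, BOS, 25, Echo, 34, 32), (green, BOS, 25, Echo, 35, 32), (green, BOS, 25, Echo, 39, 40), (green, BOS, 25, Echo, 4, 34), (green, CHI, 14, Gamma, 30, 6), (green, CHI, 14, Gamma, 34, 32), (green, CHI, 14, Gamma, 35, 32), (green, CHI, 14, Gamma, 39, 40), (green, CHI, 14, Gamma, 4, 34), (green, MIA, 24, Atlas, 30, 6), (green, MIA, 24, Atlas, 34, 32), (green, MIA, 24, Atlas, 35, 32), (green, MIA, 24, Atlas, 39, 40), (green, MIA, 24, Atlas, 4, 34), (green, NYC, 36, Gamma, 30, 6), (green, NYC, 36, Gamma, 34, 32), (green, NYC, 36, Gamma, 35, 32), (green, NYC, 36, Gamma, 39, 40), (green, NYC, 36, Gamma, 4, 34), (green, SF, 10, Alpha, 30, 6), (green, SF, 10, Alpha, 34, 32), (green, SF, 10, Alpha, 35, 32), (green, SF, 10, Alpha, 39, 40), (green, SF, 10, Alpha, 4, 34)}.
Filtering on pid ≤ qty leaves {(green, BOS, 25, Echo, 39, 40), (green, BOS, 25, Echo, 4, 34), (green, CHI, 14, Gamma, 39, 40), (green, CHI, 14, Gamma, 4, 34), (green, MIA, 24, Atlas, 39, 40), (green, MIA, 24, Atlas, 4, 34), (green, NYC, 36, Gamma, 39, 40), (green, NYC, 36, Gamma, 4, 34), (green, SF, 10, Alpha, 39, 40), (green, SF, 10, Alpha, 4, 34)}.
Projecting to pname, pid, color (2 duplicate(s) eliminated): {(Alpha, 39, green), (Alpha, 4, green), (Atlas, 39, green), (Atlas, 4, green), (Echo, 39, green), (Echo, 4, green), (Gamma, 39, green), (Gamma, 4, green)}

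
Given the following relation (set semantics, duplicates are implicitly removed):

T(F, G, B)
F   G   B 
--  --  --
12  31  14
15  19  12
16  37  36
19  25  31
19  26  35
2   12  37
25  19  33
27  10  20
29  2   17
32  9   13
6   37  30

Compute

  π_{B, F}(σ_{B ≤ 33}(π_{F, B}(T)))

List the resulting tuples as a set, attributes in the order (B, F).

{(12, 15), (13, 32), (14, 12), (17, 29), (20, 27), (30, 6), (31, 19), (33, 25)}

Keep only column(s) F, B: {(12, 14), (15, 12), (16, 36), (19, 31), (19, 35), (2, 37), (25, 33), (27, 20), (29, 17), (32, 13), (6, 30)}
Selection B ≤ 33: {(12, 14), (15, 12), (19, 31), (25, 33), (27, 20), (29, 17), (32, 13), (6, 30)}
Keep only column(s) B, F: {(12, 15), (13, 32), (14, 12), (17, 29), (20, 27), (30, 6), (31, 19), (33, 25)}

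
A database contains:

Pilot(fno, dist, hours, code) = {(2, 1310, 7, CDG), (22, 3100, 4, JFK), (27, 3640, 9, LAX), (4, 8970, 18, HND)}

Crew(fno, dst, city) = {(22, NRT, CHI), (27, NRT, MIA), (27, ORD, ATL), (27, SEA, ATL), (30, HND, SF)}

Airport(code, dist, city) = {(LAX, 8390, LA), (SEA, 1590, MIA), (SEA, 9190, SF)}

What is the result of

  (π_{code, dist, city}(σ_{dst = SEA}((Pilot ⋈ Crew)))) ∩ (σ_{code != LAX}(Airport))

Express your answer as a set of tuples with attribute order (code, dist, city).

Pilot ⋈ Crew (natural join on fno): {(22, 3100, 4, JFK, NRT, CHI), (27, 3640, 9, LAX, NRT, MIA), (27, 3640, 9, LAX, ORD, ATL), (27, 3640, 9, LAX, SEA, ATL)}
Apply σ_{dst = SEA}; surviving tuples: {(27, 3640, 9, LAX, SEA, ATL)}
π[code, dist, city]: project onto (code, dist, city) → {(LAX, 3640, ATL)}
Apply σ_{code != LAX}; surviving tuples: {(SEA, 1590, MIA), (SEA, 9190, SF)}
Taking the intersection: {}

{}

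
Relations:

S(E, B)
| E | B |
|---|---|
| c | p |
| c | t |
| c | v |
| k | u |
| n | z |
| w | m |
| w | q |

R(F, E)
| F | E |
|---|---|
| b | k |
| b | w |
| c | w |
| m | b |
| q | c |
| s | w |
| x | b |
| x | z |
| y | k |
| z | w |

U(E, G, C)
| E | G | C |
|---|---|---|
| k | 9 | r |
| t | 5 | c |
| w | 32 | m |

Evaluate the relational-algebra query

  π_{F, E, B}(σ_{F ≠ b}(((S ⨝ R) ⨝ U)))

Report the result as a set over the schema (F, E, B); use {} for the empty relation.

{(c, w, m), (c, w, q), (s, w, m), (s, w, q), (y, k, u), (z, w, m), (z, w, q)}

Joining S and R on E yields {(c, p, q), (c, t, q), (c, v, q), (k, u, b), (k, u, y), (w, m, b), (w, m, c), (w, m, s), (w, m, z), (w, q, b), (w, q, c), (w, q, s), (w, q, z)}.
Joining (S ⨝ R) and U on E yields {(k, u, b, 9, r), (k, u, y, 9, r), (w, m, b, 32, m), (w, m, c, 32, m), (w, m, s, 32, m), (w, m, z, 32, m), (w, q, b, 32, m), (w, q, c, 32, m), (w, q, s, 32, m), (w, q, z, 32, m)}.
σ[F ≠ b]: keep tuples satisfying F ≠ b → {(k, u, y, 9, r), (w, m, c, 32, m), (w, m, s, 32, m), (w, m, z, 32, m), (w, q, c, 32, m), (w, q, s, 32, m), (w, q, z, 32, m)}
Keep only column(s) F, E, B: {(c, w, m), (c, w, q), (s, w, m), (s, w, q), (y, k, u), (z, w, m), (z, w, q)}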